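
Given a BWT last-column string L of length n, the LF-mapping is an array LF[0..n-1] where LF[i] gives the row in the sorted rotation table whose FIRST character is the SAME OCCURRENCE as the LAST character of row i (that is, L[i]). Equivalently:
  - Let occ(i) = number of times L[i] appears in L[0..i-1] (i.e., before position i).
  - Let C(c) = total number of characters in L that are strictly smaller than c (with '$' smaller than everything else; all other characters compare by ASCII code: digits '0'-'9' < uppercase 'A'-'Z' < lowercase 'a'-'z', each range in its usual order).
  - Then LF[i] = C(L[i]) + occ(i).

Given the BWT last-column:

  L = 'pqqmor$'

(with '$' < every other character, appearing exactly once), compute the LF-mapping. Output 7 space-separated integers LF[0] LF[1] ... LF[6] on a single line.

Char counts: '$':1, 'm':1, 'o':1, 'p':1, 'q':2, 'r':1
C (first-col start): C('$')=0, C('m')=1, C('o')=2, C('p')=3, C('q')=4, C('r')=6
L[0]='p': occ=0, LF[0]=C('p')+0=3+0=3
L[1]='q': occ=0, LF[1]=C('q')+0=4+0=4
L[2]='q': occ=1, LF[2]=C('q')+1=4+1=5
L[3]='m': occ=0, LF[3]=C('m')+0=1+0=1
L[4]='o': occ=0, LF[4]=C('o')+0=2+0=2
L[5]='r': occ=0, LF[5]=C('r')+0=6+0=6
L[6]='$': occ=0, LF[6]=C('$')+0=0+0=0

Answer: 3 4 5 1 2 6 0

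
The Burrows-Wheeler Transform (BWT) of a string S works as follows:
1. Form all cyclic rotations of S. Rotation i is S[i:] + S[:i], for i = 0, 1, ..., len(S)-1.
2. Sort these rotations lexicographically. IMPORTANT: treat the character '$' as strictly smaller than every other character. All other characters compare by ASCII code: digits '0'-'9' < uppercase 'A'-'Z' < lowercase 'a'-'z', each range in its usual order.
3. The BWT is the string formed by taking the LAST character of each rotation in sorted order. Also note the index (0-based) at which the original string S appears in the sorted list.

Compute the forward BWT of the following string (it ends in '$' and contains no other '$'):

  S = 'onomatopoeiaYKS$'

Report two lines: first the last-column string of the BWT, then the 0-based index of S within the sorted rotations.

All 16 rotations (rotation i = S[i:]+S[:i]):
  rot[0] = onomatopoeiaYKS$
  rot[1] = nomatopoeiaYKS$o
  rot[2] = omatopoeiaYKS$on
  rot[3] = matopoeiaYKS$ono
  rot[4] = atopoeiaYKS$onom
  rot[5] = topoeiaYKS$onoma
  rot[6] = opoeiaYKS$onomat
  rot[7] = poeiaYKS$onomato
  rot[8] = oeiaYKS$onomatop
  rot[9] = eiaYKS$onomatopo
  rot[10] = iaYKS$onomatopoe
  rot[11] = aYKS$onomatopoei
  rot[12] = YKS$onomatopoeia
  rot[13] = KS$onomatopoeiaY
  rot[14] = S$onomatopoeiaYK
  rot[15] = $onomatopoeiaYKS
Sorted (with $ < everything):
  sorted[0] = $onomatopoeiaYKS  (last char: 'S')
  sorted[1] = KS$onomatopoeiaY  (last char: 'Y')
  sorted[2] = S$onomatopoeiaYK  (last char: 'K')
  sorted[3] = YKS$onomatopoeia  (last char: 'a')
  sorted[4] = aYKS$onomatopoei  (last char: 'i')
  sorted[5] = atopoeiaYKS$onom  (last char: 'm')
  sorted[6] = eiaYKS$onomatopo  (last char: 'o')
  sorted[7] = iaYKS$onomatopoe  (last char: 'e')
  sorted[8] = matopoeiaYKS$ono  (last char: 'o')
  sorted[9] = nomatopoeiaYKS$o  (last char: 'o')
  sorted[10] = oeiaYKS$onomatop  (last char: 'p')
  sorted[11] = omatopoeiaYKS$on  (last char: 'n')
  sorted[12] = onomatopoeiaYKS$  (last char: '$')
  sorted[13] = opoeiaYKS$onomat  (last char: 't')
  sorted[14] = poeiaYKS$onomato  (last char: 'o')
  sorted[15] = topoeiaYKS$onoma  (last char: 'a')
Last column: SYKaimoeoopn$toa
Original string S is at sorted index 12

Answer: SYKaimoeoopn$toa
12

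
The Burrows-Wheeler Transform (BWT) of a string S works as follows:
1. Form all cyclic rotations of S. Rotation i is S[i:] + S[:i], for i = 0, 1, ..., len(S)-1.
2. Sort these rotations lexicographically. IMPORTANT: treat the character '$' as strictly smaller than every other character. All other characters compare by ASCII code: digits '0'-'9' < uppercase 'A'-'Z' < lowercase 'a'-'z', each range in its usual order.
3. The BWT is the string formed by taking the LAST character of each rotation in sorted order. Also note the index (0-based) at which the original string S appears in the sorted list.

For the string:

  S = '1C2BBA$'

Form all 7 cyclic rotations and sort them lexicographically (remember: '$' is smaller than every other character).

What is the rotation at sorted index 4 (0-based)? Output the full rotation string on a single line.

All 7 rotations (rotation i = S[i:]+S[:i]):
  rot[0] = 1C2BBA$
  rot[1] = C2BBA$1
  rot[2] = 2BBA$1C
  rot[3] = BBA$1C2
  rot[4] = BA$1C2B
  rot[5] = A$1C2BB
  rot[6] = $1C2BBA
Sorted (with $ < everything):
  sorted[0] = $1C2BBA
  sorted[1] = 1C2BBA$
  sorted[2] = 2BBA$1C
  sorted[3] = A$1C2BB
  sorted[4] = BA$1C2B
  sorted[5] = BBA$1C2
  sorted[6] = C2BBA$1
sorted[4] = BA$1C2B

Answer: BA$1C2B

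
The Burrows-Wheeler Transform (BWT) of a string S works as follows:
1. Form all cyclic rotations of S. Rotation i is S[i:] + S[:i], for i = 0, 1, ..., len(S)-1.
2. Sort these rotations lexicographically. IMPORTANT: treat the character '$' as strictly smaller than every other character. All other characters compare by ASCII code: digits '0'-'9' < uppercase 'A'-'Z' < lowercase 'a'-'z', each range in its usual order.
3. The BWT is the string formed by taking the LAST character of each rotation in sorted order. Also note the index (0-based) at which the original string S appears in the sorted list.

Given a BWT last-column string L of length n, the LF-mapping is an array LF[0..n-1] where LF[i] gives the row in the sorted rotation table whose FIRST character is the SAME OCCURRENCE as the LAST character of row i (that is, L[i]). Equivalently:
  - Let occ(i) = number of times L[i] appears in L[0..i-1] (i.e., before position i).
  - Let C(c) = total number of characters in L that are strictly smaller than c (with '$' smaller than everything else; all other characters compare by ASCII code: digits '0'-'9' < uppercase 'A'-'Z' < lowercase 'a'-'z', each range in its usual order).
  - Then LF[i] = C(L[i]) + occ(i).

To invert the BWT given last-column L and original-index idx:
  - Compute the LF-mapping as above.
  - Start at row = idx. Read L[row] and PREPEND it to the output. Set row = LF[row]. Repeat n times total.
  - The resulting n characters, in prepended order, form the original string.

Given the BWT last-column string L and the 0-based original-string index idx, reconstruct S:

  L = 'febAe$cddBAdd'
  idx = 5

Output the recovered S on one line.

LF mapping: 12 10 4 1 11 0 5 6 7 3 2 8 9
Walk LF starting at row 5, prepending L[row]:
  step 1: row=5, L[5]='$', prepend. Next row=LF[5]=0
  step 2: row=0, L[0]='f', prepend. Next row=LF[0]=12
  step 3: row=12, L[12]='d', prepend. Next row=LF[12]=9
  step 4: row=9, L[9]='B', prepend. Next row=LF[9]=3
  step 5: row=3, L[3]='A', prepend. Next row=LF[3]=1
  step 6: row=1, L[1]='e', prepend. Next row=LF[1]=10
  step 7: row=10, L[10]='A', prepend. Next row=LF[10]=2
  step 8: row=2, L[2]='b', prepend. Next row=LF[2]=4
  step 9: row=4, L[4]='e', prepend. Next row=LF[4]=11
  step 10: row=11, L[11]='d', prepend. Next row=LF[11]=8
  step 11: row=8, L[8]='d', prepend. Next row=LF[8]=7
  step 12: row=7, L[7]='d', prepend. Next row=LF[7]=6
  step 13: row=6, L[6]='c', prepend. Next row=LF[6]=5
Reversed output: cdddebAeABdf$

Answer: cdddebAeABdf$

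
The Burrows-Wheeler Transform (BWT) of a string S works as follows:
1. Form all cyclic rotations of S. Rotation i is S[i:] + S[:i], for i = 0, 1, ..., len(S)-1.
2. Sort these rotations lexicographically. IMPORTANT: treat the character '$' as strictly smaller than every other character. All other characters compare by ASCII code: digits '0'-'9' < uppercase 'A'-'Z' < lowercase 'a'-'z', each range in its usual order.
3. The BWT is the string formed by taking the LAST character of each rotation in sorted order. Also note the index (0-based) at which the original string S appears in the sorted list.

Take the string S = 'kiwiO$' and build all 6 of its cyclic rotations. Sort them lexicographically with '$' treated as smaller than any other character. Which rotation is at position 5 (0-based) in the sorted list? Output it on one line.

Answer: wiO$ki

Derivation:
All 6 rotations (rotation i = S[i:]+S[:i]):
  rot[0] = kiwiO$
  rot[1] = iwiO$k
  rot[2] = wiO$ki
  rot[3] = iO$kiw
  rot[4] = O$kiwi
  rot[5] = $kiwiO
Sorted (with $ < everything):
  sorted[0] = $kiwiO
  sorted[1] = O$kiwi
  sorted[2] = iO$kiw
  sorted[3] = iwiO$k
  sorted[4] = kiwiO$
  sorted[5] = wiO$ki
sorted[5] = wiO$ki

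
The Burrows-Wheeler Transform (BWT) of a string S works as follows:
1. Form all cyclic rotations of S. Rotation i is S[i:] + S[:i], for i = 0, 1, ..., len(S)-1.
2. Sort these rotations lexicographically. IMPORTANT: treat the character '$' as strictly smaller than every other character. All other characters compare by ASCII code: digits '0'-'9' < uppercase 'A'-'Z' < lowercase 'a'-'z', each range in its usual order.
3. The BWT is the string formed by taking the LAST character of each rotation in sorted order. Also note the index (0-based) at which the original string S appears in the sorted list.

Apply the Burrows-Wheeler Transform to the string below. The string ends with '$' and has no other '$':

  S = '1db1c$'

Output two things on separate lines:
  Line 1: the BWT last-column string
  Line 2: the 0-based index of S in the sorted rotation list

All 6 rotations (rotation i = S[i:]+S[:i]):
  rot[0] = 1db1c$
  rot[1] = db1c$1
  rot[2] = b1c$1d
  rot[3] = 1c$1db
  rot[4] = c$1db1
  rot[5] = $1db1c
Sorted (with $ < everything):
  sorted[0] = $1db1c  (last char: 'c')
  sorted[1] = 1c$1db  (last char: 'b')
  sorted[2] = 1db1c$  (last char: '$')
  sorted[3] = b1c$1d  (last char: 'd')
  sorted[4] = c$1db1  (last char: '1')
  sorted[5] = db1c$1  (last char: '1')
Last column: cb$d11
Original string S is at sorted index 2

Answer: cb$d11
2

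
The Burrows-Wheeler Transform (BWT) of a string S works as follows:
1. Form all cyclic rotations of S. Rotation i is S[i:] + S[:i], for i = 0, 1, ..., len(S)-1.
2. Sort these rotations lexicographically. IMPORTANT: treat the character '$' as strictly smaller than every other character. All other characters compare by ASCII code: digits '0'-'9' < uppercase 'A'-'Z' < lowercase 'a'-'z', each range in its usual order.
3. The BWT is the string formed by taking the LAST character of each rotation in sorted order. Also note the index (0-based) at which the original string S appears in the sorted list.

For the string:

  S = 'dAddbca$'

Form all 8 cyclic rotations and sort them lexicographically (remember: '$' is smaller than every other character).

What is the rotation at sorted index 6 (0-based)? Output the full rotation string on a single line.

All 8 rotations (rotation i = S[i:]+S[:i]):
  rot[0] = dAddbca$
  rot[1] = Addbca$d
  rot[2] = ddbca$dA
  rot[3] = dbca$dAd
  rot[4] = bca$dAdd
  rot[5] = ca$dAddb
  rot[6] = a$dAddbc
  rot[7] = $dAddbca
Sorted (with $ < everything):
  sorted[0] = $dAddbca
  sorted[1] = Addbca$d
  sorted[2] = a$dAddbc
  sorted[3] = bca$dAdd
  sorted[4] = ca$dAddb
  sorted[5] = dAddbca$
  sorted[6] = dbca$dAd
  sorted[7] = ddbca$dA
sorted[6] = dbca$dAd

Answer: dbca$dAd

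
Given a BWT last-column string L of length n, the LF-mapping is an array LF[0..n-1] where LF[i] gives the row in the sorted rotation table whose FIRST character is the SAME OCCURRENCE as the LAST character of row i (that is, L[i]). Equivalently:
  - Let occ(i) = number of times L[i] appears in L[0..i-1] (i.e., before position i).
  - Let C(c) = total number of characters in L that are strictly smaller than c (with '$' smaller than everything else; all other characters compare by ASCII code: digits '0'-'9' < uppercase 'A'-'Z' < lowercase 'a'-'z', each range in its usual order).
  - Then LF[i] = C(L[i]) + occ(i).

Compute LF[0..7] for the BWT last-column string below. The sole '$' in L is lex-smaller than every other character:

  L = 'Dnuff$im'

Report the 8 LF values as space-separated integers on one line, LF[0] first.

Answer: 1 6 7 2 3 0 4 5

Derivation:
Char counts: '$':1, 'D':1, 'f':2, 'i':1, 'm':1, 'n':1, 'u':1
C (first-col start): C('$')=0, C('D')=1, C('f')=2, C('i')=4, C('m')=5, C('n')=6, C('u')=7
L[0]='D': occ=0, LF[0]=C('D')+0=1+0=1
L[1]='n': occ=0, LF[1]=C('n')+0=6+0=6
L[2]='u': occ=0, LF[2]=C('u')+0=7+0=7
L[3]='f': occ=0, LF[3]=C('f')+0=2+0=2
L[4]='f': occ=1, LF[4]=C('f')+1=2+1=3
L[5]='$': occ=0, LF[5]=C('$')+0=0+0=0
L[6]='i': occ=0, LF[6]=C('i')+0=4+0=4
L[7]='m': occ=0, LF[7]=C('m')+0=5+0=5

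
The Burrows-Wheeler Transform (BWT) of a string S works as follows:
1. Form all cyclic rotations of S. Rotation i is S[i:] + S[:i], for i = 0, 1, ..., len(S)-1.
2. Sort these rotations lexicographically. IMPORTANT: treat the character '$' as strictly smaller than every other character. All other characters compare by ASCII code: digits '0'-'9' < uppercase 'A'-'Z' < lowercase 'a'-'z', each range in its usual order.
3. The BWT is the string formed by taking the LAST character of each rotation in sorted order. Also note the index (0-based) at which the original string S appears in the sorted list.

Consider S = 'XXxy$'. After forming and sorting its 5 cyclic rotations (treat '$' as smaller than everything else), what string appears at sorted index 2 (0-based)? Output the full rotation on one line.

Answer: Xxy$X

Derivation:
All 5 rotations (rotation i = S[i:]+S[:i]):
  rot[0] = XXxy$
  rot[1] = Xxy$X
  rot[2] = xy$XX
  rot[3] = y$XXx
  rot[4] = $XXxy
Sorted (with $ < everything):
  sorted[0] = $XXxy
  sorted[1] = XXxy$
  sorted[2] = Xxy$X
  sorted[3] = xy$XX
  sorted[4] = y$XXx
sorted[2] = Xxy$X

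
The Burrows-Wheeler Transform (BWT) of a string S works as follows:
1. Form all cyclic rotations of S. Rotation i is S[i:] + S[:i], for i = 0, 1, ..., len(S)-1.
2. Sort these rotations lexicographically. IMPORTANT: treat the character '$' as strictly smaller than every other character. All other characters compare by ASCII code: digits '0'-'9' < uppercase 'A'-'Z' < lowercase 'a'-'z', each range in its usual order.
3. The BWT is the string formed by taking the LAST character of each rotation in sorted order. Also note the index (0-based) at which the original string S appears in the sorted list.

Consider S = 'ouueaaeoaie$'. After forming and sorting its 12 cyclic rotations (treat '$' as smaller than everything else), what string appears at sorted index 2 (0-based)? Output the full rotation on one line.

All 12 rotations (rotation i = S[i:]+S[:i]):
  rot[0] = ouueaaeoaie$
  rot[1] = uueaaeoaie$o
  rot[2] = ueaaeoaie$ou
  rot[3] = eaaeoaie$ouu
  rot[4] = aaeoaie$ouue
  rot[5] = aeoaie$ouuea
  rot[6] = eoaie$ouueaa
  rot[7] = oaie$ouueaae
  rot[8] = aie$ouueaaeo
  rot[9] = ie$ouueaaeoa
  rot[10] = e$ouueaaeoai
  rot[11] = $ouueaaeoaie
Sorted (with $ < everything):
  sorted[0] = $ouueaaeoaie
  sorted[1] = aaeoaie$ouue
  sorted[2] = aeoaie$ouuea
  sorted[3] = aie$ouueaaeo
  sorted[4] = e$ouueaaeoai
  sorted[5] = eaaeoaie$ouu
  sorted[6] = eoaie$ouueaa
  sorted[7] = ie$ouueaaeoa
  sorted[8] = oaie$ouueaae
  sorted[9] = ouueaaeoaie$
  sorted[10] = ueaaeoaie$ou
  sorted[11] = uueaaeoaie$o
sorted[2] = aeoaie$ouuea

Answer: aeoaie$ouuea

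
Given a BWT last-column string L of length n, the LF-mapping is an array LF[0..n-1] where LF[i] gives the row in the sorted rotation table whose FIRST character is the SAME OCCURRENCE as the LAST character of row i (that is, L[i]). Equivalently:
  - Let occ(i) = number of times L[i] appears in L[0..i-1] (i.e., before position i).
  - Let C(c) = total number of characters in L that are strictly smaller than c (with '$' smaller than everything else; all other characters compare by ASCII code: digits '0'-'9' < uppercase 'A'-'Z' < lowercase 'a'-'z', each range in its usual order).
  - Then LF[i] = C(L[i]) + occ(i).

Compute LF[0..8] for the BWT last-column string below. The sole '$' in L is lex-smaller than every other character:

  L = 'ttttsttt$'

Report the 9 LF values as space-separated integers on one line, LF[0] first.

Answer: 2 3 4 5 1 6 7 8 0

Derivation:
Char counts: '$':1, 's':1, 't':7
C (first-col start): C('$')=0, C('s')=1, C('t')=2
L[0]='t': occ=0, LF[0]=C('t')+0=2+0=2
L[1]='t': occ=1, LF[1]=C('t')+1=2+1=3
L[2]='t': occ=2, LF[2]=C('t')+2=2+2=4
L[3]='t': occ=3, LF[3]=C('t')+3=2+3=5
L[4]='s': occ=0, LF[4]=C('s')+0=1+0=1
L[5]='t': occ=4, LF[5]=C('t')+4=2+4=6
L[6]='t': occ=5, LF[6]=C('t')+5=2+5=7
L[7]='t': occ=6, LF[7]=C('t')+6=2+6=8
L[8]='$': occ=0, LF[8]=C('$')+0=0+0=0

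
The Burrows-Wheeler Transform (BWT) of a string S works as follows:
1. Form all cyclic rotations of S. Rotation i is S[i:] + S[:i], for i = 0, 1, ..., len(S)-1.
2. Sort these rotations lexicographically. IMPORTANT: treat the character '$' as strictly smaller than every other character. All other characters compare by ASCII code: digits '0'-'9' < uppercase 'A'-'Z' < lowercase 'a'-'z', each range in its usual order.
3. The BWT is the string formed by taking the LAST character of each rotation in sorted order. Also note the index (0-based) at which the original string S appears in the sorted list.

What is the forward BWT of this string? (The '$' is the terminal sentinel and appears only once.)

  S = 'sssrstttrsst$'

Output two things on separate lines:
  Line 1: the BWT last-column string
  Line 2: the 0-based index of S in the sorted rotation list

All 13 rotations (rotation i = S[i:]+S[:i]):
  rot[0] = sssrstttrsst$
  rot[1] = ssrstttrsst$s
  rot[2] = srstttrsst$ss
  rot[3] = rstttrsst$sss
  rot[4] = stttrsst$sssr
  rot[5] = tttrsst$sssrs
  rot[6] = ttrsst$sssrst
  rot[7] = trsst$sssrstt
  rot[8] = rsst$sssrsttt
  rot[9] = sst$sssrstttr
  rot[10] = st$sssrstttrs
  rot[11] = t$sssrstttrss
  rot[12] = $sssrstttrsst
Sorted (with $ < everything):
  sorted[0] = $sssrstttrsst  (last char: 't')
  sorted[1] = rsst$sssrsttt  (last char: 't')
  sorted[2] = rstttrsst$sss  (last char: 's')
  sorted[3] = srstttrsst$ss  (last char: 's')
  sorted[4] = ssrstttrsst$s  (last char: 's')
  sorted[5] = sssrstttrsst$  (last char: '$')
  sorted[6] = sst$sssrstttr  (last char: 'r')
  sorted[7] = st$sssrstttrs  (last char: 's')
  sorted[8] = stttrsst$sssr  (last char: 'r')
  sorted[9] = t$sssrstttrss  (last char: 's')
  sorted[10] = trsst$sssrstt  (last char: 't')
  sorted[11] = ttrsst$sssrst  (last char: 't')
  sorted[12] = tttrsst$sssrs  (last char: 's')
Last column: ttsss$rsrstts
Original string S is at sorted index 5

Answer: ttsss$rsrstts
5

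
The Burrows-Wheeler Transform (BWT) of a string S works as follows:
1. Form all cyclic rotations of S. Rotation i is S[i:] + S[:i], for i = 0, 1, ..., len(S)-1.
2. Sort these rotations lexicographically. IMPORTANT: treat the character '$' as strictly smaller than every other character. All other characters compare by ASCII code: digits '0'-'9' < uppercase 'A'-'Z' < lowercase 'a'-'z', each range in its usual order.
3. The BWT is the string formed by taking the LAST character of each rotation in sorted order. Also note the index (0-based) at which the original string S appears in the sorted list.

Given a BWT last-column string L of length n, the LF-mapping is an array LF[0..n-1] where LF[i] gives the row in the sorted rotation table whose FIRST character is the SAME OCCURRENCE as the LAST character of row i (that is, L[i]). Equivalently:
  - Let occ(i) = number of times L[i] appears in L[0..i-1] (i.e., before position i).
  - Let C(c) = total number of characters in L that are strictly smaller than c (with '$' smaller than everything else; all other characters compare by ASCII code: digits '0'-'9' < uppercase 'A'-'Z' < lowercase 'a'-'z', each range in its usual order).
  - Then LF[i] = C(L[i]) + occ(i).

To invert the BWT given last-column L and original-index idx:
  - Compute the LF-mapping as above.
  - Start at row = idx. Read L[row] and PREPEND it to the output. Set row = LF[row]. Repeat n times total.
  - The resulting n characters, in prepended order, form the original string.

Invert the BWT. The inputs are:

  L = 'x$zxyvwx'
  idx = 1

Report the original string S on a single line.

LF mapping: 3 0 7 4 6 1 2 5
Walk LF starting at row 1, prepending L[row]:
  step 1: row=1, L[1]='$', prepend. Next row=LF[1]=0
  step 2: row=0, L[0]='x', prepend. Next row=LF[0]=3
  step 3: row=3, L[3]='x', prepend. Next row=LF[3]=4
  step 4: row=4, L[4]='y', prepend. Next row=LF[4]=6
  step 5: row=6, L[6]='w', prepend. Next row=LF[6]=2
  step 6: row=2, L[2]='z', prepend. Next row=LF[2]=7
  step 7: row=7, L[7]='x', prepend. Next row=LF[7]=5
  step 8: row=5, L[5]='v', prepend. Next row=LF[5]=1
Reversed output: vxzwyxx$

Answer: vxzwyxx$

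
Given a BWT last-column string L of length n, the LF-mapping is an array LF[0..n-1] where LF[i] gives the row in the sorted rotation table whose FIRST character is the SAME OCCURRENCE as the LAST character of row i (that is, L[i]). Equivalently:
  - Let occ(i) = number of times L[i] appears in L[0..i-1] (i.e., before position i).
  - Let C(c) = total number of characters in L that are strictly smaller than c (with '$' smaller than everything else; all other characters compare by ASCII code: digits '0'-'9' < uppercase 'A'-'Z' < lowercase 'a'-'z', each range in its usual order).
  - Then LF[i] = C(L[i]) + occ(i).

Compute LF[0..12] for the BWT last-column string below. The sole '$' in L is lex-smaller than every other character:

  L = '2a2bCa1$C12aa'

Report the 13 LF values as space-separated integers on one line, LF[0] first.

Char counts: '$':1, '1':2, '2':3, 'C':2, 'a':4, 'b':1
C (first-col start): C('$')=0, C('1')=1, C('2')=3, C('C')=6, C('a')=8, C('b')=12
L[0]='2': occ=0, LF[0]=C('2')+0=3+0=3
L[1]='a': occ=0, LF[1]=C('a')+0=8+0=8
L[2]='2': occ=1, LF[2]=C('2')+1=3+1=4
L[3]='b': occ=0, LF[3]=C('b')+0=12+0=12
L[4]='C': occ=0, LF[4]=C('C')+0=6+0=6
L[5]='a': occ=1, LF[5]=C('a')+1=8+1=9
L[6]='1': occ=0, LF[6]=C('1')+0=1+0=1
L[7]='$': occ=0, LF[7]=C('$')+0=0+0=0
L[8]='C': occ=1, LF[8]=C('C')+1=6+1=7
L[9]='1': occ=1, LF[9]=C('1')+1=1+1=2
L[10]='2': occ=2, LF[10]=C('2')+2=3+2=5
L[11]='a': occ=2, LF[11]=C('a')+2=8+2=10
L[12]='a': occ=3, LF[12]=C('a')+3=8+3=11

Answer: 3 8 4 12 6 9 1 0 7 2 5 10 11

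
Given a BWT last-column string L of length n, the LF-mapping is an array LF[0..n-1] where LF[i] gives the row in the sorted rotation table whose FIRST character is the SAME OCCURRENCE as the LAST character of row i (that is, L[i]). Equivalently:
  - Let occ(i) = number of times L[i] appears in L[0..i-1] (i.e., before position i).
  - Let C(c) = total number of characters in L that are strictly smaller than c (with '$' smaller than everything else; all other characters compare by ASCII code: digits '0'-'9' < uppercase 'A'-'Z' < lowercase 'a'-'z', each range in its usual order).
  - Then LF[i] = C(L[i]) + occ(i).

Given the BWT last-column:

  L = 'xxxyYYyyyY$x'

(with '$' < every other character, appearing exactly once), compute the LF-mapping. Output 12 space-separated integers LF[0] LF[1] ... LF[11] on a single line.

Answer: 4 5 6 8 1 2 9 10 11 3 0 7

Derivation:
Char counts: '$':1, 'Y':3, 'x':4, 'y':4
C (first-col start): C('$')=0, C('Y')=1, C('x')=4, C('y')=8
L[0]='x': occ=0, LF[0]=C('x')+0=4+0=4
L[1]='x': occ=1, LF[1]=C('x')+1=4+1=5
L[2]='x': occ=2, LF[2]=C('x')+2=4+2=6
L[3]='y': occ=0, LF[3]=C('y')+0=8+0=8
L[4]='Y': occ=0, LF[4]=C('Y')+0=1+0=1
L[5]='Y': occ=1, LF[5]=C('Y')+1=1+1=2
L[6]='y': occ=1, LF[6]=C('y')+1=8+1=9
L[7]='y': occ=2, LF[7]=C('y')+2=8+2=10
L[8]='y': occ=3, LF[8]=C('y')+3=8+3=11
L[9]='Y': occ=2, LF[9]=C('Y')+2=1+2=3
L[10]='$': occ=0, LF[10]=C('$')+0=0+0=0
L[11]='x': occ=3, LF[11]=C('x')+3=4+3=7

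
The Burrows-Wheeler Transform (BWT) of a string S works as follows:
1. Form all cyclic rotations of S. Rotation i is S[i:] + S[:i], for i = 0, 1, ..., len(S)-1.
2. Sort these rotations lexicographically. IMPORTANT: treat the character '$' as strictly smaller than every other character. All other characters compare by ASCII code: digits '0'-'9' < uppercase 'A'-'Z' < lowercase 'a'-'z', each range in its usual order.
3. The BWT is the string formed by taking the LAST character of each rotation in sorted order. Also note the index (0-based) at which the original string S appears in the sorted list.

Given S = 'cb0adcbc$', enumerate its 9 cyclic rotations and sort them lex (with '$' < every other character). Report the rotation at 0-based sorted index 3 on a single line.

All 9 rotations (rotation i = S[i:]+S[:i]):
  rot[0] = cb0adcbc$
  rot[1] = b0adcbc$c
  rot[2] = 0adcbc$cb
  rot[3] = adcbc$cb0
  rot[4] = dcbc$cb0a
  rot[5] = cbc$cb0ad
  rot[6] = bc$cb0adc
  rot[7] = c$cb0adcb
  rot[8] = $cb0adcbc
Sorted (with $ < everything):
  sorted[0] = $cb0adcbc
  sorted[1] = 0adcbc$cb
  sorted[2] = adcbc$cb0
  sorted[3] = b0adcbc$c
  sorted[4] = bc$cb0adc
  sorted[5] = c$cb0adcb
  sorted[6] = cb0adcbc$
  sorted[7] = cbc$cb0ad
  sorted[8] = dcbc$cb0a
sorted[3] = b0adcbc$c

Answer: b0adcbc$c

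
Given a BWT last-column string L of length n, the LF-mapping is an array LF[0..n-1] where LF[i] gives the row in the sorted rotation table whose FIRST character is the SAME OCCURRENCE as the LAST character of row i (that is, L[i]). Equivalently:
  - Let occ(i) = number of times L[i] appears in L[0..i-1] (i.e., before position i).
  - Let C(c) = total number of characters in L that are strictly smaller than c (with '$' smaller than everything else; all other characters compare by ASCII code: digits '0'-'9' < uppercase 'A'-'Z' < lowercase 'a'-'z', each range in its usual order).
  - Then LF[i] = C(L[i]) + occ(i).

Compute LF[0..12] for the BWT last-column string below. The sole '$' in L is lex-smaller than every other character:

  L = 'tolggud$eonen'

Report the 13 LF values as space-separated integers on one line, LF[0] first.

Answer: 11 9 6 4 5 12 1 0 2 10 7 3 8

Derivation:
Char counts: '$':1, 'd':1, 'e':2, 'g':2, 'l':1, 'n':2, 'o':2, 't':1, 'u':1
C (first-col start): C('$')=0, C('d')=1, C('e')=2, C('g')=4, C('l')=6, C('n')=7, C('o')=9, C('t')=11, C('u')=12
L[0]='t': occ=0, LF[0]=C('t')+0=11+0=11
L[1]='o': occ=0, LF[1]=C('o')+0=9+0=9
L[2]='l': occ=0, LF[2]=C('l')+0=6+0=6
L[3]='g': occ=0, LF[3]=C('g')+0=4+0=4
L[4]='g': occ=1, LF[4]=C('g')+1=4+1=5
L[5]='u': occ=0, LF[5]=C('u')+0=12+0=12
L[6]='d': occ=0, LF[6]=C('d')+0=1+0=1
L[7]='$': occ=0, LF[7]=C('$')+0=0+0=0
L[8]='e': occ=0, LF[8]=C('e')+0=2+0=2
L[9]='o': occ=1, LF[9]=C('o')+1=9+1=10
L[10]='n': occ=0, LF[10]=C('n')+0=7+0=7
L[11]='e': occ=1, LF[11]=C('e')+1=2+1=3
L[12]='n': occ=1, LF[12]=C('n')+1=7+1=8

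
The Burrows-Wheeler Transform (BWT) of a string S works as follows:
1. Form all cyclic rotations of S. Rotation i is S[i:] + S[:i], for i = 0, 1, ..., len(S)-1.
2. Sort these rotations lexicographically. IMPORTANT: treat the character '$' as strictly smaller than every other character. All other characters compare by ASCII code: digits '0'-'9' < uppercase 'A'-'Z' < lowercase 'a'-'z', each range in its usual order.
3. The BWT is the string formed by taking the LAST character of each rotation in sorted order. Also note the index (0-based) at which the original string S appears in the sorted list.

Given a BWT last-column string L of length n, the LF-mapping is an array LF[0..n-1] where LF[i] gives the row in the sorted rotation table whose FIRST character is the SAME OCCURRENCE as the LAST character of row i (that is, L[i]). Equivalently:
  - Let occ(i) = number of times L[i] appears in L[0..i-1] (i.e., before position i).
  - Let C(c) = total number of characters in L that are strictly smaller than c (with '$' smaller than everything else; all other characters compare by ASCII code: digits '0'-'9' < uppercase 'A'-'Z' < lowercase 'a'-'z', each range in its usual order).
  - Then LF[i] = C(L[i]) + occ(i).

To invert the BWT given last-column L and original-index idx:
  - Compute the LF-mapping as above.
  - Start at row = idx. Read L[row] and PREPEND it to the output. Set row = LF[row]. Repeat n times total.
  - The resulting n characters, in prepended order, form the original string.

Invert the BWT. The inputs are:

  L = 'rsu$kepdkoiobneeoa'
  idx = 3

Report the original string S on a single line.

LF mapping: 15 16 17 0 8 4 14 3 9 11 7 12 2 10 5 6 13 1
Walk LF starting at row 3, prepending L[row]:
  step 1: row=3, L[3]='$', prepend. Next row=LF[3]=0
  step 2: row=0, L[0]='r', prepend. Next row=LF[0]=15
  step 3: row=15, L[15]='e', prepend. Next row=LF[15]=6
  step 4: row=6, L[6]='p', prepend. Next row=LF[6]=14
  step 5: row=14, L[14]='e', prepend. Next row=LF[14]=5
  step 6: row=5, L[5]='e', prepend. Next row=LF[5]=4
  step 7: row=4, L[4]='k', prepend. Next row=LF[4]=8
  step 8: row=8, L[8]='k', prepend. Next row=LF[8]=9
  step 9: row=9, L[9]='o', prepend. Next row=LF[9]=11
  step 10: row=11, L[11]='o', prepend. Next row=LF[11]=12
  step 11: row=12, L[12]='b', prepend. Next row=LF[12]=2
  step 12: row=2, L[2]='u', prepend. Next row=LF[2]=17
  step 13: row=17, L[17]='a', prepend. Next row=LF[17]=1
  step 14: row=1, L[1]='s', prepend. Next row=LF[1]=16
  step 15: row=16, L[16]='o', prepend. Next row=LF[16]=13
  step 16: row=13, L[13]='n', prepend. Next row=LF[13]=10
  step 17: row=10, L[10]='i', prepend. Next row=LF[10]=7
  step 18: row=7, L[7]='d', prepend. Next row=LF[7]=3
Reversed output: dinosaubookkeeper$

Answer: dinosaubookkeeper$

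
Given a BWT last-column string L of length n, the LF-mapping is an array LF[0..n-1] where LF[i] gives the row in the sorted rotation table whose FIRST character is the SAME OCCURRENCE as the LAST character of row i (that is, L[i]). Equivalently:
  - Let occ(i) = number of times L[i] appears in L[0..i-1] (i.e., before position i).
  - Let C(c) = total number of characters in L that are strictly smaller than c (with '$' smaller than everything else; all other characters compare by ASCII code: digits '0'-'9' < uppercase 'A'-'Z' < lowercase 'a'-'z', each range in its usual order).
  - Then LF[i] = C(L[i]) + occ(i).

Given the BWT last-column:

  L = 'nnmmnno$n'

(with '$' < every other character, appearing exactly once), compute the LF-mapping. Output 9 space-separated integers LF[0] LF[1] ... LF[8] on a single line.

Answer: 3 4 1 2 5 6 8 0 7

Derivation:
Char counts: '$':1, 'm':2, 'n':5, 'o':1
C (first-col start): C('$')=0, C('m')=1, C('n')=3, C('o')=8
L[0]='n': occ=0, LF[0]=C('n')+0=3+0=3
L[1]='n': occ=1, LF[1]=C('n')+1=3+1=4
L[2]='m': occ=0, LF[2]=C('m')+0=1+0=1
L[3]='m': occ=1, LF[3]=C('m')+1=1+1=2
L[4]='n': occ=2, LF[4]=C('n')+2=3+2=5
L[5]='n': occ=3, LF[5]=C('n')+3=3+3=6
L[6]='o': occ=0, LF[6]=C('o')+0=8+0=8
L[7]='$': occ=0, LF[7]=C('$')+0=0+0=0
L[8]='n': occ=4, LF[8]=C('n')+4=3+4=7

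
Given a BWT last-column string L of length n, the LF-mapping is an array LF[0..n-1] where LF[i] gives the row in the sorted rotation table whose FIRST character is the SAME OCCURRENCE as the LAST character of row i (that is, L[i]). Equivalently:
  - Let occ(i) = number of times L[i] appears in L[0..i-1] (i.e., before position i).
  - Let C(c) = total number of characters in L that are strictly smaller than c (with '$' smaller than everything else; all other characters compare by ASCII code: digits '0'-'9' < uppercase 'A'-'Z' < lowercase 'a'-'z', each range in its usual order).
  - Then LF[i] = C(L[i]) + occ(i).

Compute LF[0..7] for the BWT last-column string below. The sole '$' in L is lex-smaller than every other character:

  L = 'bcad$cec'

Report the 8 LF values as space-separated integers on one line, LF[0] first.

Answer: 2 3 1 6 0 4 7 5

Derivation:
Char counts: '$':1, 'a':1, 'b':1, 'c':3, 'd':1, 'e':1
C (first-col start): C('$')=0, C('a')=1, C('b')=2, C('c')=3, C('d')=6, C('e')=7
L[0]='b': occ=0, LF[0]=C('b')+0=2+0=2
L[1]='c': occ=0, LF[1]=C('c')+0=3+0=3
L[2]='a': occ=0, LF[2]=C('a')+0=1+0=1
L[3]='d': occ=0, LF[3]=C('d')+0=6+0=6
L[4]='$': occ=0, LF[4]=C('$')+0=0+0=0
L[5]='c': occ=1, LF[5]=C('c')+1=3+1=4
L[6]='e': occ=0, LF[6]=C('e')+0=7+0=7
L[7]='c': occ=2, LF[7]=C('c')+2=3+2=5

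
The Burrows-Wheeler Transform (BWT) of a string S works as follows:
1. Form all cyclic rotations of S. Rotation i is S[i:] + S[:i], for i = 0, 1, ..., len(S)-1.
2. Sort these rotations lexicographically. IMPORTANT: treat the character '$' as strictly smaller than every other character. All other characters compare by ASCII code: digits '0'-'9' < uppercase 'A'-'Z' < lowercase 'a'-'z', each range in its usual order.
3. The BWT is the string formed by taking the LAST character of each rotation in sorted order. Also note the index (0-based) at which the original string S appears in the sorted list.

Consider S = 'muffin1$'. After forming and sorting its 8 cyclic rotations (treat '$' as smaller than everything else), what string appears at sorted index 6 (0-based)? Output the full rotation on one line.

Answer: n1$muffi

Derivation:
All 8 rotations (rotation i = S[i:]+S[:i]):
  rot[0] = muffin1$
  rot[1] = uffin1$m
  rot[2] = ffin1$mu
  rot[3] = fin1$muf
  rot[4] = in1$muff
  rot[5] = n1$muffi
  rot[6] = 1$muffin
  rot[7] = $muffin1
Sorted (with $ < everything):
  sorted[0] = $muffin1
  sorted[1] = 1$muffin
  sorted[2] = ffin1$mu
  sorted[3] = fin1$muf
  sorted[4] = in1$muff
  sorted[5] = muffin1$
  sorted[6] = n1$muffi
  sorted[7] = uffin1$m
sorted[6] = n1$muffi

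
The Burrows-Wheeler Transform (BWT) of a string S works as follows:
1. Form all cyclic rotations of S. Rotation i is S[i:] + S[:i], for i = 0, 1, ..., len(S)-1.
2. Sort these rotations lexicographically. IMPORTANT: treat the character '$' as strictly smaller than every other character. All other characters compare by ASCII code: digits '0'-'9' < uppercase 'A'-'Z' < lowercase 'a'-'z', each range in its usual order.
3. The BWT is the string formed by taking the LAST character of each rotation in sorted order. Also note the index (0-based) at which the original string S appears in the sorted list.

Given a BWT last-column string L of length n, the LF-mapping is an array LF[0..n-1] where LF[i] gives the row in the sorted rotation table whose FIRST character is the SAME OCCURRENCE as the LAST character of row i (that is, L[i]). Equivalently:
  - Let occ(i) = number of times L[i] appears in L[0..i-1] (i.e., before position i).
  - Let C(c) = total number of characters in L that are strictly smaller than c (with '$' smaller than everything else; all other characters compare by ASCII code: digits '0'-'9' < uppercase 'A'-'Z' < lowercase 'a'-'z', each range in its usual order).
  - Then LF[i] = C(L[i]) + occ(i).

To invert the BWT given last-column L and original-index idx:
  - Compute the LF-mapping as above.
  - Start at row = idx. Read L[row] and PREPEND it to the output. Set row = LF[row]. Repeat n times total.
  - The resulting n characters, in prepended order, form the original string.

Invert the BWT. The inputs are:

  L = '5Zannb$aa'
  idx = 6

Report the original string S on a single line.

Answer: bananaZ5$

Derivation:
LF mapping: 1 2 3 7 8 6 0 4 5
Walk LF starting at row 6, prepending L[row]:
  step 1: row=6, L[6]='$', prepend. Next row=LF[6]=0
  step 2: row=0, L[0]='5', prepend. Next row=LF[0]=1
  step 3: row=1, L[1]='Z', prepend. Next row=LF[1]=2
  step 4: row=2, L[2]='a', prepend. Next row=LF[2]=3
  step 5: row=3, L[3]='n', prepend. Next row=LF[3]=7
  step 6: row=7, L[7]='a', prepend. Next row=LF[7]=4
  step 7: row=4, L[4]='n', prepend. Next row=LF[4]=8
  step 8: row=8, L[8]='a', prepend. Next row=LF[8]=5
  step 9: row=5, L[5]='b', prepend. Next row=LF[5]=6
Reversed output: bananaZ5$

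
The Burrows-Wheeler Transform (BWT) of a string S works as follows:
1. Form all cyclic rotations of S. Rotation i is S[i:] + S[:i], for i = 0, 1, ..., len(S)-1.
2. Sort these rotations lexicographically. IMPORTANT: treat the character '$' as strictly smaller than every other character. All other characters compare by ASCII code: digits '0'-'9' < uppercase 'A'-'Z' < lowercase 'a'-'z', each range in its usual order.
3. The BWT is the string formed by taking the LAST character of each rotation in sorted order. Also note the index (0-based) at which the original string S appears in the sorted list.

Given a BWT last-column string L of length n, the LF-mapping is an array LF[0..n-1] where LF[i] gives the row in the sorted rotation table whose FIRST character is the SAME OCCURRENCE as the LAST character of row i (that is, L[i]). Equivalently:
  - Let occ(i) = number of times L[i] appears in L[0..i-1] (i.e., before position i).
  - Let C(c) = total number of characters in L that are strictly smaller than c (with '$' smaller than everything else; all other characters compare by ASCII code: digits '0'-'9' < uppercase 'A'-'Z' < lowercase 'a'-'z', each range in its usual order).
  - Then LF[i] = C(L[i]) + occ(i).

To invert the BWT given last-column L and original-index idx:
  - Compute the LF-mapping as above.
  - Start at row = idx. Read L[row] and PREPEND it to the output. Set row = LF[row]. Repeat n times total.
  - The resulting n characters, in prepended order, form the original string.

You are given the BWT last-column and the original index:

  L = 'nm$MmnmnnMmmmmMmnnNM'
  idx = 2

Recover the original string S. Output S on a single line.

LF mapping: 14 6 0 1 7 15 8 16 17 2 9 10 11 12 3 13 18 19 5 4
Walk LF starting at row 2, prepending L[row]:
  step 1: row=2, L[2]='$', prepend. Next row=LF[2]=0
  step 2: row=0, L[0]='n', prepend. Next row=LF[0]=14
  step 3: row=14, L[14]='M', prepend. Next row=LF[14]=3
  step 4: row=3, L[3]='M', prepend. Next row=LF[3]=1
  step 5: row=1, L[1]='m', prepend. Next row=LF[1]=6
  step 6: row=6, L[6]='m', prepend. Next row=LF[6]=8
  step 7: row=8, L[8]='n', prepend. Next row=LF[8]=17
  step 8: row=17, L[17]='n', prepend. Next row=LF[17]=19
  step 9: row=19, L[19]='M', prepend. Next row=LF[19]=4
  step 10: row=4, L[4]='m', prepend. Next row=LF[4]=7
  step 11: row=7, L[7]='n', prepend. Next row=LF[7]=16
  step 12: row=16, L[16]='n', prepend. Next row=LF[16]=18
  step 13: row=18, L[18]='N', prepend. Next row=LF[18]=5
  step 14: row=5, L[5]='n', prepend. Next row=LF[5]=15
  step 15: row=15, L[15]='m', prepend. Next row=LF[15]=13
  step 16: row=13, L[13]='m', prepend. Next row=LF[13]=12
  step 17: row=12, L[12]='m', prepend. Next row=LF[12]=11
  step 18: row=11, L[11]='m', prepend. Next row=LF[11]=10
  step 19: row=10, L[10]='m', prepend. Next row=LF[10]=9
  step 20: row=9, L[9]='M', prepend. Next row=LF[9]=2
Reversed output: MmmmmmnNnnmMnnmmMMn$

Answer: MmmmmmnNnnmMnnmmMMn$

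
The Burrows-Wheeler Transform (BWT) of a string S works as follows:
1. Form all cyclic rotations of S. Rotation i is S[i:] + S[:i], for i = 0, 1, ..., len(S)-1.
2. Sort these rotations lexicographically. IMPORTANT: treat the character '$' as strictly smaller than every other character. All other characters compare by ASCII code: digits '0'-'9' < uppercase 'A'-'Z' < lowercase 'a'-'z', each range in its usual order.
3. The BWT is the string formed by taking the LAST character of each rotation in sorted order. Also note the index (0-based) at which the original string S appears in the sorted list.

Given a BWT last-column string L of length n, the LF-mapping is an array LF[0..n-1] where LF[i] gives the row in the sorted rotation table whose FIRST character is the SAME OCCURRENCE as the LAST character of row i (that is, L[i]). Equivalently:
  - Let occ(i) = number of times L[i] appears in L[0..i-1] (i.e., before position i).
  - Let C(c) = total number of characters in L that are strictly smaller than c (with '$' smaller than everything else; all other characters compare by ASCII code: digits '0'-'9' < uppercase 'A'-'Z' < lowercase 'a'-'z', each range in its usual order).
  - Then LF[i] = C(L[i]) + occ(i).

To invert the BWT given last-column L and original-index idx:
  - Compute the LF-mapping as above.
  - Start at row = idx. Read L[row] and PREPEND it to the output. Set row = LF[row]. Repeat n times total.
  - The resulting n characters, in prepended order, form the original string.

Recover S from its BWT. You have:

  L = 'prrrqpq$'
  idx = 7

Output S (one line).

Answer: rqqrprp$

Derivation:
LF mapping: 1 5 6 7 3 2 4 0
Walk LF starting at row 7, prepending L[row]:
  step 1: row=7, L[7]='$', prepend. Next row=LF[7]=0
  step 2: row=0, L[0]='p', prepend. Next row=LF[0]=1
  step 3: row=1, L[1]='r', prepend. Next row=LF[1]=5
  step 4: row=5, L[5]='p', prepend. Next row=LF[5]=2
  step 5: row=2, L[2]='r', prepend. Next row=LF[2]=6
  step 6: row=6, L[6]='q', prepend. Next row=LF[6]=4
  step 7: row=4, L[4]='q', prepend. Next row=LF[4]=3
  step 8: row=3, L[3]='r', prepend. Next row=LF[3]=7
Reversed output: rqqrprp$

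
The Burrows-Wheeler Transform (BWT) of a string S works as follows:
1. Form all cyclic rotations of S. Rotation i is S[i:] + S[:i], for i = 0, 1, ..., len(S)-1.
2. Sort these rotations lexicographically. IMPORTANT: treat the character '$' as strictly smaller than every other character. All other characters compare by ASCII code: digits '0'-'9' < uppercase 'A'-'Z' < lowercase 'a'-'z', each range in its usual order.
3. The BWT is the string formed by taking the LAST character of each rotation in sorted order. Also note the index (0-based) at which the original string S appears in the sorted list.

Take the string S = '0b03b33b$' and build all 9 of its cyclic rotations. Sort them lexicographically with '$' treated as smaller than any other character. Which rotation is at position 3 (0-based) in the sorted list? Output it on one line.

Answer: 33b$0b03b

Derivation:
All 9 rotations (rotation i = S[i:]+S[:i]):
  rot[0] = 0b03b33b$
  rot[1] = b03b33b$0
  rot[2] = 03b33b$0b
  rot[3] = 3b33b$0b0
  rot[4] = b33b$0b03
  rot[5] = 33b$0b03b
  rot[6] = 3b$0b03b3
  rot[7] = b$0b03b33
  rot[8] = $0b03b33b
Sorted (with $ < everything):
  sorted[0] = $0b03b33b
  sorted[1] = 03b33b$0b
  sorted[2] = 0b03b33b$
  sorted[3] = 33b$0b03b
  sorted[4] = 3b$0b03b3
  sorted[5] = 3b33b$0b0
  sorted[6] = b$0b03b33
  sorted[7] = b03b33b$0
  sorted[8] = b33b$0b03
sorted[3] = 33b$0b03b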